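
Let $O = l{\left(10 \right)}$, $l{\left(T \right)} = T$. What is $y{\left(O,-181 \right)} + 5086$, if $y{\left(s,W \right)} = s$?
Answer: $5096$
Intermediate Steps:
$O = 10$
$y{\left(O,-181 \right)} + 5086 = 10 + 5086 = 5096$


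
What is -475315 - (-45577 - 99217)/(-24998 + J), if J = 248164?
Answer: -53037001248/111583 ≈ -4.7531e+5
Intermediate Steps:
-475315 - (-45577 - 99217)/(-24998 + J) = -475315 - (-45577 - 99217)/(-24998 + 248164) = -475315 - (-144794)/223166 = -475315 - 1*(-72397/111583) = -475315 + 72397/111583 = -53037001248/111583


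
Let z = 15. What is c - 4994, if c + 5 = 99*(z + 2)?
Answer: -3316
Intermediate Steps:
c = 1678 (c = -5 + 99*(15 + 2) = -5 + 99*17 = -5 + 1683 = 1678)
c - 4994 = 1678 - 4994 = -3316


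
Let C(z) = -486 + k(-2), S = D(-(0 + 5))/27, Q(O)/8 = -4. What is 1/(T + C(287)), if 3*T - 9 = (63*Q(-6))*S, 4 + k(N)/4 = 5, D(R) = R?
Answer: -9/3191 ≈ -0.0028204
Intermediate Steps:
Q(O) = -32 (Q(O) = 8*(-4) = -32)
k(N) = 4 (k(N) = -16 + 4*5 = -16 + 20 = 4)
S = -5/27 (S = -(0 + 5)/27 = -1*5*(1/27) = -5*1/27 = -5/27 ≈ -0.18519)
C(z) = -482 (C(z) = -486 + 4 = -482)
T = 1147/9 (T = 3 + ((63*(-32))*(-5/27))/3 = 3 + (-2016*(-5/27))/3 = 3 + (⅓)*(1120/3) = 3 + 1120/9 = 1147/9 ≈ 127.44)
1/(T + C(287)) = 1/(1147/9 - 482) = 1/(-3191/9) = -9/3191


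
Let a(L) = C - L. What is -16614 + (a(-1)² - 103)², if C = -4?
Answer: -7778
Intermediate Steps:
a(L) = -4 - L
-16614 + (a(-1)² - 103)² = -16614 + ((-4 - 1*(-1))² - 103)² = -16614 + ((-4 + 1)² - 103)² = -16614 + ((-3)² - 103)² = -16614 + (9 - 103)² = -16614 + (-94)² = -16614 + 8836 = -7778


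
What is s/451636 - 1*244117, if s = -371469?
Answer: -110252396881/451636 ≈ -2.4412e+5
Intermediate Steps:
s/451636 - 1*244117 = -371469/451636 - 1*244117 = -371469*1/451636 - 244117 = -371469/451636 - 244117 = -110252396881/451636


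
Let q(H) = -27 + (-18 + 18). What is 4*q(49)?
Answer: -108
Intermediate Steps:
q(H) = -27 (q(H) = -27 + 0 = -27)
4*q(49) = 4*(-27) = -108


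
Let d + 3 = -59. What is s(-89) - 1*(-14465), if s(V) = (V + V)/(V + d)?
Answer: 2184393/151 ≈ 14466.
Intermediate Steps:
d = -62 (d = -3 - 59 = -62)
s(V) = 2*V/(-62 + V) (s(V) = (V + V)/(V - 62) = (2*V)/(-62 + V) = 2*V/(-62 + V))
s(-89) - 1*(-14465) = 2*(-89)/(-62 - 89) - 1*(-14465) = 2*(-89)/(-151) + 14465 = 2*(-89)*(-1/151) + 14465 = 178/151 + 14465 = 2184393/151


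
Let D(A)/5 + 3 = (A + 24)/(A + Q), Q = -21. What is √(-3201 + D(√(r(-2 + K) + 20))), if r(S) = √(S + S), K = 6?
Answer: √(-67656 + 3211*√2*√(10 + √2))/√(21 - √2*√(10 + √2)) ≈ 56.788*I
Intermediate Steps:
r(S) = √2*√S (r(S) = √(2*S) = √2*√S)
D(A) = -15 + 5*(24 + A)/(-21 + A) (D(A) = -15 + 5*((A + 24)/(A - 21)) = -15 + 5*((24 + A)/(-21 + A)) = -15 + 5*(24 + A)/(-21 + A))
√(-3201 + D(√(r(-2 + K) + 20))) = √(-3201 + 5*(87 - 2*√(√2*√(-2 + 6) + 20))/(-21 + √(√2*√(-2 + 6) + 20))) = √(-3201 + 5*(87 - 2*√(√2*√4 + 20))/(-21 + √(√2*√4 + 20))) = √(-3201 + 5*(87 - 2*√(√2*2 + 20))/(-21 + √(√2*2 + 20))) = √(-3201 + 5*(87 - 2*√(2*√2 + 20))/(-21 + √(2*√2 + 20))) = √(-3201 + 5*(87 - 2*√(20 + 2*√2))/(-21 + √(20 + 2*√2)))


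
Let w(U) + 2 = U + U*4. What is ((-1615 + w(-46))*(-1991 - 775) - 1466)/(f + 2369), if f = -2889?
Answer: -49109/5 ≈ -9821.8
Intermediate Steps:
w(U) = -2 + 5*U (w(U) = -2 + (U + U*4) = -2 + (U + 4*U) = -2 + 5*U)
((-1615 + w(-46))*(-1991 - 775) - 1466)/(f + 2369) = ((-1615 + (-2 + 5*(-46)))*(-1991 - 775) - 1466)/(-2889 + 2369) = ((-1615 + (-2 - 230))*(-2766) - 1466)/(-520) = ((-1615 - 232)*(-2766) - 1466)*(-1/520) = (-1847*(-2766) - 1466)*(-1/520) = (5108802 - 1466)*(-1/520) = 5107336*(-1/520) = -49109/5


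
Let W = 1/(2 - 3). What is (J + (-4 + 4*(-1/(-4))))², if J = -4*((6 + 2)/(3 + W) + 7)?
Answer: 2209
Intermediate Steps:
W = -1 (W = 1/(-1) = -1)
J = -44 (J = -4*((6 + 2)/(3 - 1) + 7) = -4*(8/2 + 7) = -4*(8*(½) + 7) = -4*(4 + 7) = -4*11 = -44)
(J + (-4 + 4*(-1/(-4))))² = (-44 + (-4 + 4*(-1/(-4))))² = (-44 + (-4 + 4*(-1*(-¼))))² = (-44 + (-4 + 4*(¼)))² = (-44 + (-4 + 1))² = (-44 - 3)² = (-47)² = 2209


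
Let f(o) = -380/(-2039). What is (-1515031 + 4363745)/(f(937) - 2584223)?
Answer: -5808527846/5269230317 ≈ -1.1023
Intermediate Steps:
f(o) = 380/2039 (f(o) = -380*(-1/2039) = 380/2039)
(-1515031 + 4363745)/(f(937) - 2584223) = (-1515031 + 4363745)/(380/2039 - 2584223) = 2848714/(-5269230317/2039) = 2848714*(-2039/5269230317) = -5808527846/5269230317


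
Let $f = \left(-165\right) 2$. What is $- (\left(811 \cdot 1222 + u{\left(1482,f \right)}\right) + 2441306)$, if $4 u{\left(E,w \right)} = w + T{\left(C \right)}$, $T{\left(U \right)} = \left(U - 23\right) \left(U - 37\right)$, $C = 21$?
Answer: $- \frac{6864547}{2} \approx -3.4323 \cdot 10^{6}$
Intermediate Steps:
$f = -330$
$T{\left(U \right)} = \left(-37 + U\right) \left(-23 + U\right)$ ($T{\left(U \right)} = \left(-23 + U\right) \left(-37 + U\right) = \left(-37 + U\right) \left(-23 + U\right)$)
$u{\left(E,w \right)} = 8 + \frac{w}{4}$ ($u{\left(E,w \right)} = \frac{w + \left(851 + 21^{2} - 1260\right)}{4} = \frac{w + \left(851 + 441 - 1260\right)}{4} = \frac{w + 32}{4} = \frac{32 + w}{4} = 8 + \frac{w}{4}$)
$- (\left(811 \cdot 1222 + u{\left(1482,f \right)}\right) + 2441306) = - (\left(811 \cdot 1222 + \left(8 + \frac{1}{4} \left(-330\right)\right)\right) + 2441306) = - (\left(991042 + \left(8 - \frac{165}{2}\right)\right) + 2441306) = - (\left(991042 - \frac{149}{2}\right) + 2441306) = - (\frac{1981935}{2} + 2441306) = \left(-1\right) \frac{6864547}{2} = - \frac{6864547}{2}$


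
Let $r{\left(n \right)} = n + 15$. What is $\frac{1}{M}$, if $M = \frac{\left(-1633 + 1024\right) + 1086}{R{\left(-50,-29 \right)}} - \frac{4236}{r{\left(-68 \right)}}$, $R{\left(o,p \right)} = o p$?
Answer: $\frac{76850}{6167481} \approx 0.012461$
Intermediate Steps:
$r{\left(n \right)} = 15 + n$
$M = \frac{6167481}{76850}$ ($M = \frac{\left(-1633 + 1024\right) + 1086}{\left(-50\right) \left(-29\right)} - \frac{4236}{15 - 68} = \frac{-609 + 1086}{1450} - \frac{4236}{-53} = 477 \cdot \frac{1}{1450} - - \frac{4236}{53} = \frac{477}{1450} + \frac{4236}{53} = \frac{6167481}{76850} \approx 80.254$)
$\frac{1}{M} = \frac{1}{\frac{6167481}{76850}} = \frac{76850}{6167481}$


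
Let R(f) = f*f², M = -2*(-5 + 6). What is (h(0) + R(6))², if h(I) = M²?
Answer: 48400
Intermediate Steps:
M = -2 (M = -2*1 = -2)
h(I) = 4 (h(I) = (-2)² = 4)
R(f) = f³
(h(0) + R(6))² = (4 + 6³)² = (4 + 216)² = 220² = 48400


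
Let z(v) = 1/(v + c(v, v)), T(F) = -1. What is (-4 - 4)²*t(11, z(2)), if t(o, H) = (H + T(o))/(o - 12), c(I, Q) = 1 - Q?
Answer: 0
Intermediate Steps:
z(v) = 1 (z(v) = 1/(v + (1 - v)) = 1/1 = 1)
t(o, H) = (-1 + H)/(-12 + o) (t(o, H) = (H - 1)/(o - 12) = (-1 + H)/(-12 + o))
(-4 - 4)²*t(11, z(2)) = (-4 - 4)²*((-1 + 1)/(-12 + 11)) = (-8)²*(0/(-1)) = 64*(-1*0) = 64*0 = 0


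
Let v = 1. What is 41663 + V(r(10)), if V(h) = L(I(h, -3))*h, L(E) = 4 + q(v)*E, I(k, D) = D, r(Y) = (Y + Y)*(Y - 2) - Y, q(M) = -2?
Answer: 43163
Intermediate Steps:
r(Y) = -Y + 2*Y*(-2 + Y) (r(Y) = (2*Y)*(-2 + Y) - Y = 2*Y*(-2 + Y) - Y = -Y + 2*Y*(-2 + Y))
L(E) = 4 - 2*E
V(h) = 10*h (V(h) = (4 - 2*(-3))*h = (4 + 6)*h = 10*h)
41663 + V(r(10)) = 41663 + 10*(10*(-5 + 2*10)) = 41663 + 10*(10*(-5 + 20)) = 41663 + 10*(10*15) = 41663 + 10*150 = 41663 + 1500 = 43163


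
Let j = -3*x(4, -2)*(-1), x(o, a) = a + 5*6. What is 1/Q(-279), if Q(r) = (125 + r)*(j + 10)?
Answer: -1/14476 ≈ -6.9080e-5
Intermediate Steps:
x(o, a) = 30 + a (x(o, a) = a + 30 = 30 + a)
j = 84 (j = -3*(30 - 2)*(-1) = -3*28*(-1) = -84*(-1) = 84)
Q(r) = 11750 + 94*r (Q(r) = (125 + r)*(84 + 10) = (125 + r)*94 = 11750 + 94*r)
1/Q(-279) = 1/(11750 + 94*(-279)) = 1/(11750 - 26226) = 1/(-14476) = -1/14476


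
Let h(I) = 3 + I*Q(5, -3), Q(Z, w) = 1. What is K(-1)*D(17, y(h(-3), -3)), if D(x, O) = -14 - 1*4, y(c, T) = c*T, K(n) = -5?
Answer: 90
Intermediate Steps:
h(I) = 3 + I (h(I) = 3 + I*1 = 3 + I)
y(c, T) = T*c
D(x, O) = -18 (D(x, O) = -14 - 4 = -18)
K(-1)*D(17, y(h(-3), -3)) = -5*(-18) = 90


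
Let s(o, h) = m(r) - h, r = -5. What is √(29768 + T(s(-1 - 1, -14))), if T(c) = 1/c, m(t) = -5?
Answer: √267913/3 ≈ 172.53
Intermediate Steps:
s(o, h) = -5 - h
√(29768 + T(s(-1 - 1, -14))) = √(29768 + 1/(-5 - 1*(-14))) = √(29768 + 1/(-5 + 14)) = √(29768 + 1/9) = √(29768 + ⅑) = √(267913/9) = √267913/3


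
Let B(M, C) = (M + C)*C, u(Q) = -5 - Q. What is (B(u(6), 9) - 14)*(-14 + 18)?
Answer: -128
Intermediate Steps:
B(M, C) = C*(C + M) (B(M, C) = (C + M)*C = C*(C + M))
(B(u(6), 9) - 14)*(-14 + 18) = (9*(9 + (-5 - 1*6)) - 14)*(-14 + 18) = (9*(9 + (-5 - 6)) - 14)*4 = (9*(9 - 11) - 14)*4 = (9*(-2) - 14)*4 = (-18 - 14)*4 = -32*4 = -128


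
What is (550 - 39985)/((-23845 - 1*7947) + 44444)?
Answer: -39435/12652 ≈ -3.1169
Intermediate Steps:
(550 - 39985)/((-23845 - 1*7947) + 44444) = -39435/((-23845 - 7947) + 44444) = -39435/(-31792 + 44444) = -39435/12652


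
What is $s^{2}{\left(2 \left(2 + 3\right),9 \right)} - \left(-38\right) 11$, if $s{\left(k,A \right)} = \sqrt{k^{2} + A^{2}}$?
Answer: $599$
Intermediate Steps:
$s{\left(k,A \right)} = \sqrt{A^{2} + k^{2}}$
$s^{2}{\left(2 \left(2 + 3\right),9 \right)} - \left(-38\right) 11 = \left(\sqrt{9^{2} + \left(2 \left(2 + 3\right)\right)^{2}}\right)^{2} - \left(-38\right) 11 = \left(\sqrt{81 + \left(2 \cdot 5\right)^{2}}\right)^{2} - -418 = \left(\sqrt{81 + 10^{2}}\right)^{2} + 418 = \left(\sqrt{81 + 100}\right)^{2} + 418 = \left(\sqrt{181}\right)^{2} + 418 = 181 + 418 = 599$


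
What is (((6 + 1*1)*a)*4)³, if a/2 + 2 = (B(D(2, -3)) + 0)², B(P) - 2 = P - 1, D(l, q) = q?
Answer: 1404928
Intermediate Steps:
B(P) = 1 + P (B(P) = 2 + (P - 1) = 2 + (-1 + P) = 1 + P)
a = 4 (a = -4 + 2*((1 - 3) + 0)² = -4 + 2*(-2 + 0)² = -4 + 2*(-2)² = -4 + 2*4 = -4 + 8 = 4)
(((6 + 1*1)*a)*4)³ = (((6 + 1*1)*4)*4)³ = (((6 + 1)*4)*4)³ = ((7*4)*4)³ = (28*4)³ = 112³ = 1404928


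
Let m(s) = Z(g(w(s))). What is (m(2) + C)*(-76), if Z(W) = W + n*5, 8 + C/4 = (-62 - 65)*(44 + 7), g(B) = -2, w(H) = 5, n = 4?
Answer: 1970072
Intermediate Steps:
C = -25940 (C = -32 + 4*((-62 - 65)*(44 + 7)) = -32 + 4*(-127*51) = -32 + 4*(-6477) = -32 - 25908 = -25940)
Z(W) = 20 + W (Z(W) = W + 4*5 = W + 20 = 20 + W)
m(s) = 18 (m(s) = 20 - 2 = 18)
(m(2) + C)*(-76) = (18 - 25940)*(-76) = -25922*(-76) = 1970072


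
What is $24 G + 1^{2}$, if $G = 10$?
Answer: $241$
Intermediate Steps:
$24 G + 1^{2} = 24 \cdot 10 + 1^{2} = 240 + 1 = 241$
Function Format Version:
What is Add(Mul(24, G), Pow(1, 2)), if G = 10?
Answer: 241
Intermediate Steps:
Add(Mul(24, G), Pow(1, 2)) = Add(Mul(24, 10), Pow(1, 2)) = Add(240, 1) = 241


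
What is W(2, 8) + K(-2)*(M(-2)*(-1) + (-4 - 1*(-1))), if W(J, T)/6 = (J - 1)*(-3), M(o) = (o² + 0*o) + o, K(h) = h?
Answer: -8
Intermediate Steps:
M(o) = o + o² (M(o) = (o² + 0) + o = o² + o = o + o²)
W(J, T) = 18 - 18*J (W(J, T) = 6*((J - 1)*(-3)) = 6*((-1 + J)*(-3)) = 6*(3 - 3*J) = 18 - 18*J)
W(2, 8) + K(-2)*(M(-2)*(-1) + (-4 - 1*(-1))) = (18 - 18*2) - 2*(-2*(1 - 2)*(-1) + (-4 - 1*(-1))) = (18 - 36) - 2*(-2*(-1)*(-1) + (-4 + 1)) = -18 - 2*(2*(-1) - 3) = -18 - 2*(-2 - 3) = -18 - 2*(-5) = -18 + 10 = -8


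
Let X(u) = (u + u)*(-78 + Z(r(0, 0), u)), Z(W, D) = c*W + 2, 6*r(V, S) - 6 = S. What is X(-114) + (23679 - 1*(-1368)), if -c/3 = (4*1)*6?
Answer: 58791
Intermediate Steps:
r(V, S) = 1 + S/6
c = -72 (c = -3*4*1*6 = -12*6 = -3*24 = -72)
Z(W, D) = 2 - 72*W (Z(W, D) = -72*W + 2 = 2 - 72*W)
X(u) = -296*u (X(u) = (u + u)*(-78 + (2 - 72*(1 + (⅙)*0))) = (2*u)*(-78 + (2 - 72*(1 + 0))) = (2*u)*(-78 + (2 - 72*1)) = (2*u)*(-78 + (2 - 72)) = (2*u)*(-78 - 70) = (2*u)*(-148) = -296*u)
X(-114) + (23679 - 1*(-1368)) = -296*(-114) + (23679 - 1*(-1368)) = 33744 + (23679 + 1368) = 33744 + 25047 = 58791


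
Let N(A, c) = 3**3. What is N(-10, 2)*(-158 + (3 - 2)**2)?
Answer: -4239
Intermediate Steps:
N(A, c) = 27
N(-10, 2)*(-158 + (3 - 2)**2) = 27*(-158 + (3 - 2)**2) = 27*(-158 + 1**2) = 27*(-158 + 1) = 27*(-157) = -4239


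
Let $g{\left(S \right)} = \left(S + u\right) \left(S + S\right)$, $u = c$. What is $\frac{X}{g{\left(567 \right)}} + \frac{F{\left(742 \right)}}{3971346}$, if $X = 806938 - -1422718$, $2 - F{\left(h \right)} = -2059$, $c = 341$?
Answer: $\frac{369035732957}{170382657438} \approx 2.1659$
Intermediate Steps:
$F{\left(h \right)} = 2061$ ($F{\left(h \right)} = 2 - -2059 = 2 + 2059 = 2061$)
$u = 341$
$g{\left(S \right)} = 2 S \left(341 + S\right)$ ($g{\left(S \right)} = \left(S + 341\right) \left(S + S\right) = \left(341 + S\right) 2 S = 2 S \left(341 + S\right)$)
$X = 2229656$ ($X = 806938 + 1422718 = 2229656$)
$\frac{X}{g{\left(567 \right)}} + \frac{F{\left(742 \right)}}{3971346} = \frac{2229656}{2 \cdot 567 \left(341 + 567\right)} + \frac{2061}{3971346} = \frac{2229656}{2 \cdot 567 \cdot 908} + 2061 \cdot \frac{1}{3971346} = \frac{2229656}{1029672} + \frac{687}{1323782} = 2229656 \cdot \frac{1}{1029672} + \frac{687}{1323782} = \frac{278707}{128709} + \frac{687}{1323782} = \frac{369035732957}{170382657438}$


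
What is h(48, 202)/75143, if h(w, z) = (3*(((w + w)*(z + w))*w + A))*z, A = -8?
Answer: 698107152/75143 ≈ 9290.4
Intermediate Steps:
h(w, z) = z*(-24 + 6*w²*(w + z)) (h(w, z) = (3*(((w + w)*(z + w))*w - 8))*z = (3*(((2*w)*(w + z))*w - 8))*z = (3*((2*w*(w + z))*w - 8))*z = (3*(2*w²*(w + z) - 8))*z = (3*(-8 + 2*w²*(w + z)))*z = (-24 + 6*w²*(w + z))*z = z*(-24 + 6*w²*(w + z)))
h(48, 202)/75143 = (6*202*(-4 + 48³ + 202*48²))/75143 = (6*202*(-4 + 110592 + 202*2304))*(1/75143) = (6*202*(-4 + 110592 + 465408))*(1/75143) = (6*202*575996)*(1/75143) = 698107152*(1/75143) = 698107152/75143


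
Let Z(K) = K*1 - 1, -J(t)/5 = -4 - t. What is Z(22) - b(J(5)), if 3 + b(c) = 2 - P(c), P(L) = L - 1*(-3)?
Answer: 70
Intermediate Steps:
P(L) = 3 + L (P(L) = L + 3 = 3 + L)
J(t) = 20 + 5*t (J(t) = -5*(-4 - t) = 20 + 5*t)
Z(K) = -1 + K (Z(K) = K - 1 = -1 + K)
b(c) = -4 - c (b(c) = -3 + (2 - (3 + c)) = -3 + (2 + (-3 - c)) = -3 + (-1 - c) = -4 - c)
Z(22) - b(J(5)) = (-1 + 22) - (-4 - (20 + 5*5)) = 21 - (-4 - (20 + 25)) = 21 - (-4 - 1*45) = 21 - (-4 - 45) = 21 - 1*(-49) = 21 + 49 = 70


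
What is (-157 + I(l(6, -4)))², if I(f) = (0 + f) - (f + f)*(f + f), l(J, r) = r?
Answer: 50625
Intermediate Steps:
I(f) = f - 4*f² (I(f) = f - 2*f*2*f = f - 4*f²)
(-157 + I(l(6, -4)))² = (-157 - 4*(1 - 4*(-4)))² = (-157 - 4*(1 + 16))² = (-157 - 4*17)² = (-157 - 68)² = (-225)² = 50625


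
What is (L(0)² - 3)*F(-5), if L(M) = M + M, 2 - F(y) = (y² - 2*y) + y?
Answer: 84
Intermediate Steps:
F(y) = 2 + y - y² (F(y) = 2 - ((y² - 2*y) + y) = 2 - (y² - y) = 2 + (y - y²) = 2 + y - y²)
L(M) = 2*M
(L(0)² - 3)*F(-5) = ((2*0)² - 3)*(2 - 5 - 1*(-5)²) = (0² - 3)*(2 - 5 - 1*25) = (0 - 3)*(2 - 5 - 25) = -3*(-28) = 84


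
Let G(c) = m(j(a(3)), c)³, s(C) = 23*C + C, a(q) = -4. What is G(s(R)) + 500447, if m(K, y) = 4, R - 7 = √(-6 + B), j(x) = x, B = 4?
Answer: 500511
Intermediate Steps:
R = 7 + I*√2 (R = 7 + √(-6 + 4) = 7 + √(-2) = 7 + I*√2 ≈ 7.0 + 1.4142*I)
s(C) = 24*C
G(c) = 64 (G(c) = 4³ = 64)
G(s(R)) + 500447 = 64 + 500447 = 500511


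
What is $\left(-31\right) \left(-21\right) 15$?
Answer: $9765$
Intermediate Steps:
$\left(-31\right) \left(-21\right) 15 = 651 \cdot 15 = 9765$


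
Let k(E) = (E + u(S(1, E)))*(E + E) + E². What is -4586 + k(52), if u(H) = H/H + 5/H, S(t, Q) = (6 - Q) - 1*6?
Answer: 3620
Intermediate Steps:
S(t, Q) = -Q (S(t, Q) = (6 - Q) - 6 = -Q)
u(H) = 1 + 5/H
k(E) = E² + 2*E*(E - (5 - E)/E) (k(E) = (E + (5 - E)/((-E)))*(E + E) + E² = (E + (-1/E)*(5 - E))*(2*E) + E² = (E - (5 - E)/E)*(2*E) + E² = 2*E*(E - (5 - E)/E) + E² = E² + 2*E*(E - (5 - E)/E))
-4586 + k(52) = -4586 + (-10 + 2*52 + 3*52²) = -4586 + (-10 + 104 + 3*2704) = -4586 + (-10 + 104 + 8112) = -4586 + 8206 = 3620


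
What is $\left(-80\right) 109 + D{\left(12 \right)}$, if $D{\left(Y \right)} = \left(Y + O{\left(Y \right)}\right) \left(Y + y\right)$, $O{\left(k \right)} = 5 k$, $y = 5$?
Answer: $-7496$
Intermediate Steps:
$D{\left(Y \right)} = 6 Y \left(5 + Y\right)$ ($D{\left(Y \right)} = \left(Y + 5 Y\right) \left(Y + 5\right) = 6 Y \left(5 + Y\right)$)
$\left(-80\right) 109 + D{\left(12 \right)} = \left(-80\right) 109 + 6 \cdot 12 \left(5 + 12\right) = -8720 + 6 \cdot 12 \cdot 17 = -8720 + 1224 = -7496$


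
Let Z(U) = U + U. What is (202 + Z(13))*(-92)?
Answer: -20976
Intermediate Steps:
Z(U) = 2*U
(202 + Z(13))*(-92) = (202 + 2*13)*(-92) = (202 + 26)*(-92) = 228*(-92) = -20976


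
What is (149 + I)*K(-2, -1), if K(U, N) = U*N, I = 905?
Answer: 2108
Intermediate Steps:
K(U, N) = N*U
(149 + I)*K(-2, -1) = (149 + 905)*(-1*(-2)) = 1054*2 = 2108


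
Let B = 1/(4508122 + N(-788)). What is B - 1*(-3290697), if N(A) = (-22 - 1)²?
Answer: 14836604319748/4508651 ≈ 3.2907e+6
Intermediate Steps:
N(A) = 529 (N(A) = (-23)² = 529)
B = 1/4508651 (B = 1/(4508122 + 529) = 1/4508651 ≈ 2.2180e-7)
B - 1*(-3290697) = 1/4508651 - 1*(-3290697) = 1/4508651 + 3290697 = 14836604319748/4508651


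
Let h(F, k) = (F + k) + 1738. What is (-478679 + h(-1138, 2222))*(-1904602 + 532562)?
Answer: 652894838280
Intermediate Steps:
h(F, k) = 1738 + F + k
(-478679 + h(-1138, 2222))*(-1904602 + 532562) = (-478679 + (1738 - 1138 + 2222))*(-1904602 + 532562) = (-478679 + 2822)*(-1372040) = -475857*(-1372040) = 652894838280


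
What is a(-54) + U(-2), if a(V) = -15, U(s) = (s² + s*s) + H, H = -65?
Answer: -72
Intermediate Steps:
U(s) = -65 + 2*s² (U(s) = (s² + s*s) - 65 = (s² + s²) - 65 = 2*s² - 65 = -65 + 2*s²)
a(-54) + U(-2) = -15 + (-65 + 2*(-2)²) = -15 + (-65 + 2*4) = -15 + (-65 + 8) = -15 - 57 = -72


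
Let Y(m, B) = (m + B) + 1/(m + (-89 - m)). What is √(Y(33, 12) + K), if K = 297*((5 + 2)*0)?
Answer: 2*√89089/89 ≈ 6.7074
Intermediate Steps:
Y(m, B) = -1/89 + B + m (Y(m, B) = (B + m) + 1/(-89) = (B + m) - 1/89 = -1/89 + B + m)
K = 0 (K = 297*(7*0) = 297*0 = 0)
√(Y(33, 12) + K) = √((-1/89 + 12 + 33) + 0) = √(4004/89 + 0) = √(4004/89) = 2*√89089/89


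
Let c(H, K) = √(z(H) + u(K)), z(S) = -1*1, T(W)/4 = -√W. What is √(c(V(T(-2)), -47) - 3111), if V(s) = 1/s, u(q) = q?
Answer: √(-3111 + 4*I*√3) ≈ 0.0621 + 55.776*I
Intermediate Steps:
T(W) = -4*√W (T(W) = 4*(-√W) = -4*√W)
z(S) = -1
c(H, K) = √(-1 + K)
√(c(V(T(-2)), -47) - 3111) = √(√(-1 - 47) - 3111) = √(√(-48) - 3111) = √(4*I*√3 - 3111) = √(-3111 + 4*I*√3)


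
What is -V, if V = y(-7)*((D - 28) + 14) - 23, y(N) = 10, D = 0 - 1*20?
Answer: 363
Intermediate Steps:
D = -20 (D = 0 - 20 = -20)
V = -363 (V = 10*((-20 - 28) + 14) - 23 = 10*(-48 + 14) - 23 = 10*(-34) - 23 = -340 - 23 = -363)
-V = -1*(-363) = 363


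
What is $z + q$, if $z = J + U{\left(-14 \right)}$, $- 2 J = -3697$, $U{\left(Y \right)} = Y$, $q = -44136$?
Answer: $- \frac{84603}{2} \approx -42302.0$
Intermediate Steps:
$J = \frac{3697}{2}$ ($J = \left(- \frac{1}{2}\right) \left(-3697\right) = \frac{3697}{2} \approx 1848.5$)
$z = \frac{3669}{2}$ ($z = \frac{3697}{2} - 14 = \frac{3669}{2} \approx 1834.5$)
$z + q = \frac{3669}{2} - 44136 = - \frac{84603}{2}$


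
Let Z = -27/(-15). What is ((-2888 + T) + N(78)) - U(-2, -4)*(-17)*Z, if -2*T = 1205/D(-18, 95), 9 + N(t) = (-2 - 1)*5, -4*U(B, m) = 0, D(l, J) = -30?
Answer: -34703/12 ≈ -2891.9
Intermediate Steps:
Z = 9/5 (Z = -27*(-1/15) = 9/5 ≈ 1.8000)
U(B, m) = 0 (U(B, m) = -1/4*0 = 0)
N(t) = -24 (N(t) = -9 + (-2 - 1)*5 = -9 - 3*5 = -9 - 15 = -24)
T = 241/12 (T = -1205/(2*(-30)) = -1205*(-1)/(2*30) = -1/2*(-241/6) = 241/12 ≈ 20.083)
((-2888 + T) + N(78)) - U(-2, -4)*(-17)*Z = ((-2888 + 241/12) - 24) - 0*(-17)*9/5 = (-34415/12 - 24) - 0*9/5 = -34703/12 - 1*0 = -34703/12 + 0 = -34703/12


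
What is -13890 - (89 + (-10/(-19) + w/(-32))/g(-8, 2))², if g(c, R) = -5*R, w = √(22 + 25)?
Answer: -805927952967/36966400 - 169*√47/304 ≈ -21805.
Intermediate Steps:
w = √47 ≈ 6.8557
-13890 - (89 + (-10/(-19) + w/(-32))/g(-8, 2))² = -13890 - (89 + (-10/(-19) + √47/(-32))/((-5*2)))² = -13890 - (89 + (-10*(-1/19) + √47*(-1/32))/(-10))² = -13890 - (89 + (10/19 - √47/32)*(-⅒))² = -13890 - (89 + (-1/19 + √47/320))² = -13890 - (1690/19 + √47/320)²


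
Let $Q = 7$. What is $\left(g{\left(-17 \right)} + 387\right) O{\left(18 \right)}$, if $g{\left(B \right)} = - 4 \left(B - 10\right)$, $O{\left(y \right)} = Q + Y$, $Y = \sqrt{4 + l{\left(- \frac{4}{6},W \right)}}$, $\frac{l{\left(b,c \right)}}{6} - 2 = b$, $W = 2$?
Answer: $3465 + 990 \sqrt{3} \approx 5179.7$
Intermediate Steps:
$l{\left(b,c \right)} = 12 + 6 b$
$Y = 2 \sqrt{3}$ ($Y = \sqrt{4 + \left(12 + 6 \left(- \frac{4}{6}\right)\right)} = \sqrt{4 + \left(12 + 6 \left(\left(-4\right) \frac{1}{6}\right)\right)} = \sqrt{4 + \left(12 + 6 \left(- \frac{2}{3}\right)\right)} = \sqrt{4 + \left(12 - 4\right)} = \sqrt{4 + 8} = \sqrt{12} = 2 \sqrt{3} \approx 3.4641$)
$O{\left(y \right)} = 7 + 2 \sqrt{3}$
$g{\left(B \right)} = 40 - 4 B$ ($g{\left(B \right)} = - 4 \left(-10 + B\right) = 40 - 4 B$)
$\left(g{\left(-17 \right)} + 387\right) O{\left(18 \right)} = \left(\left(40 - -68\right) + 387\right) \left(7 + 2 \sqrt{3}\right) = \left(\left(40 + 68\right) + 387\right) \left(7 + 2 \sqrt{3}\right) = \left(108 + 387\right) \left(7 + 2 \sqrt{3}\right) = 495 \left(7 + 2 \sqrt{3}\right) = 3465 + 990 \sqrt{3}$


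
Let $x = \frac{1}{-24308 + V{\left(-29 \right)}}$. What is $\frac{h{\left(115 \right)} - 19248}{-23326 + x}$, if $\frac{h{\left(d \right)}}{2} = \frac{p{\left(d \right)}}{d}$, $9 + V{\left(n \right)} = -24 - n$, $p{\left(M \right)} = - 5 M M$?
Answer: $\frac{495916176}{567101713} \approx 0.87447$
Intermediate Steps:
$p{\left(M \right)} = - 5 M^{2}$
$V{\left(n \right)} = -33 - n$ ($V{\left(n \right)} = -9 - \left(24 + n\right) = -33 - n$)
$h{\left(d \right)} = - 10 d$ ($h{\left(d \right)} = 2 \frac{\left(-5\right) d^{2}}{d} = 2 \left(- 5 d\right) = - 10 d$)
$x = - \frac{1}{24312}$ ($x = \frac{1}{-24308 - 4} = \frac{1}{-24312} = - \frac{1}{24312} \approx -4.1132 \cdot 10^{-5}$)
$\frac{h{\left(115 \right)} - 19248}{-23326 + x} = \frac{\left(-10\right) 115 - 19248}{-23326 - \frac{1}{24312}} = \frac{-1150 - 19248}{- \frac{567101713}{24312}} = \left(-20398\right) \left(- \frac{24312}{567101713}\right) = \frac{495916176}{567101713}$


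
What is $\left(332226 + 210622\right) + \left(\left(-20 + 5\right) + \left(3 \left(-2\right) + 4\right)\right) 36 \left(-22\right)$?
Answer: $556312$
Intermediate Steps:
$\left(332226 + 210622\right) + \left(\left(-20 + 5\right) + \left(3 \left(-2\right) + 4\right)\right) 36 \left(-22\right) = 542848 + \left(-15 + \left(-6 + 4\right)\right) 36 \left(-22\right) = 542848 + \left(-15 - 2\right) 36 \left(-22\right) = 542848 + \left(-17\right) 36 \left(-22\right) = 542848 - -13464 = 542848 + 13464 = 556312$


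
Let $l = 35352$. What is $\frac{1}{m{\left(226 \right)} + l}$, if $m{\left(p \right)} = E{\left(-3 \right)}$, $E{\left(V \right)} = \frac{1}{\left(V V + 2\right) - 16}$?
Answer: $\frac{5}{176759} \approx 2.8287 \cdot 10^{-5}$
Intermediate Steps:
$E{\left(V \right)} = \frac{1}{-14 + V^{2}}$ ($E{\left(V \right)} = \frac{1}{\left(V^{2} + 2\right) - 16} = \frac{1}{\left(2 + V^{2}\right) - 16} = \frac{1}{-14 + V^{2}}$)
$m{\left(p \right)} = - \frac{1}{5}$ ($m{\left(p \right)} = \frac{1}{-14 + \left(-3\right)^{2}} = \frac{1}{-14 + 9} = \frac{1}{-5} = - \frac{1}{5}$)
$\frac{1}{m{\left(226 \right)} + l} = \frac{1}{- \frac{1}{5} + 35352} = \frac{1}{\frac{176759}{5}} = \frac{5}{176759}$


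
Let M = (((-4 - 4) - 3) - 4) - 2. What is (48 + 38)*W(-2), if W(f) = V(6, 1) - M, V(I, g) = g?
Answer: 1548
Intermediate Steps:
M = -17 (M = ((-8 - 3) - 4) - 2 = (-11 - 4) - 2 = -15 - 2 = -17)
W(f) = 18 (W(f) = 1 - 1*(-17) = 1 + 17 = 18)
(48 + 38)*W(-2) = (48 + 38)*18 = 86*18 = 1548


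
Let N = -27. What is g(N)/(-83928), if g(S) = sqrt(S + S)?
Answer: -I*sqrt(6)/27976 ≈ -8.7557e-5*I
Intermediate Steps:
g(S) = sqrt(2)*sqrt(S) (g(S) = sqrt(2*S) = sqrt(2)*sqrt(S))
g(N)/(-83928) = (sqrt(2)*sqrt(-27))/(-83928) = (sqrt(2)*(3*I*sqrt(3)))*(-1/83928) = (3*I*sqrt(6))*(-1/83928) = -I*sqrt(6)/27976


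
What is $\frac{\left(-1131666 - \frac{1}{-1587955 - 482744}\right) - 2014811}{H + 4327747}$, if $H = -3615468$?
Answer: $- \frac{6515406777422}{1474915413021} \approx -4.4175$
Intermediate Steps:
$\frac{\left(-1131666 - \frac{1}{-1587955 - 482744}\right) - 2014811}{H + 4327747} = \frac{\left(-1131666 - \frac{1}{-1587955 - 482744}\right) - 2014811}{-3615468 + 4327747} = \frac{\left(-1131666 - \frac{1}{-2070699}\right) - 2014811}{712279} = \left(\left(-1131666 - - \frac{1}{2070699}\right) - 2014811\right) \frac{1}{712279} = \left(\left(-1131666 + \frac{1}{2070699}\right) - 2014811\right) \frac{1}{712279} = \left(- \frac{2343339654533}{2070699} - 2014811\right) \frac{1}{712279} = \left(- \frac{6515406777422}{2070699}\right) \frac{1}{712279} = - \frac{6515406777422}{1474915413021}$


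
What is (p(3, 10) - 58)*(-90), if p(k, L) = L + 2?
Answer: 4140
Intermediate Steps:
p(k, L) = 2 + L
(p(3, 10) - 58)*(-90) = ((2 + 10) - 58)*(-90) = (12 - 58)*(-90) = -46*(-90) = 4140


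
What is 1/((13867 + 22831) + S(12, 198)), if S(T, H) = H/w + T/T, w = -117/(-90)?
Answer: 13/479067 ≈ 2.7136e-5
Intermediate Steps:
w = 13/10 (w = -117*(-1/90) = 13/10 ≈ 1.3000)
S(T, H) = 1 + 10*H/13 (S(T, H) = H/(13/10) + T/T = H*(10/13) + 1 = 10*H/13 + 1 = 1 + 10*H/13)
1/((13867 + 22831) + S(12, 198)) = 1/((13867 + 22831) + (1 + (10/13)*198)) = 1/(36698 + (1 + 1980/13)) = 1/(36698 + 1993/13) = 1/(479067/13) = 13/479067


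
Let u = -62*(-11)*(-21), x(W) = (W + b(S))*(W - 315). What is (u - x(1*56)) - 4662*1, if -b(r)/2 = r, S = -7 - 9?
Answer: 3808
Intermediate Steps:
S = -16
b(r) = -2*r
x(W) = (-315 + W)*(32 + W) (x(W) = (W - 2*(-16))*(W - 315) = (W + 32)*(-315 + W) = (32 + W)*(-315 + W) = (-315 + W)*(32 + W))
u = -14322 (u = 682*(-21) = -14322)
(u - x(1*56)) - 4662*1 = (-14322 - (-10080 + (1*56)² - 283*56)) - 4662*1 = (-14322 - (-10080 + 56² - 283*56)) - 4662 = (-14322 - (-10080 + 3136 - 15848)) - 4662 = (-14322 - 1*(-22792)) - 4662 = (-14322 + 22792) - 4662 = 8470 - 4662 = 3808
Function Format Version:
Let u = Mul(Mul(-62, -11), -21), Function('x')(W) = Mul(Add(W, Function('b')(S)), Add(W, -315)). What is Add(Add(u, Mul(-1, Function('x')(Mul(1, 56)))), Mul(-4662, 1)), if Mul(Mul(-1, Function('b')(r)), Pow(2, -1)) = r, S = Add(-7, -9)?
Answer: 3808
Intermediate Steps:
S = -16
Function('b')(r) = Mul(-2, r)
Function('x')(W) = Mul(Add(-315, W), Add(32, W)) (Function('x')(W) = Mul(Add(W, Mul(-2, -16)), Add(W, -315)) = Mul(Add(W, 32), Add(-315, W)) = Mul(Add(32, W), Add(-315, W)) = Mul(Add(-315, W), Add(32, W)))
u = -14322 (u = Mul(682, -21) = -14322)
Add(Add(u, Mul(-1, Function('x')(Mul(1, 56)))), Mul(-4662, 1)) = Add(Add(-14322, Mul(-1, Add(-10080, Pow(Mul(1, 56), 2), Mul(-283, Mul(1, 56))))), Mul(-4662, 1)) = Add(Add(-14322, Mul(-1, Add(-10080, Pow(56, 2), Mul(-283, 56)))), -4662) = Add(Add(-14322, Mul(-1, Add(-10080, 3136, -15848))), -4662) = Add(Add(-14322, Mul(-1, -22792)), -4662) = Add(Add(-14322, 22792), -4662) = Add(8470, -4662) = 3808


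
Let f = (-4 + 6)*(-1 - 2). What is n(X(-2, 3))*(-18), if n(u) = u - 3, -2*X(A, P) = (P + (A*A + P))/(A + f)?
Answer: 171/4 ≈ 42.750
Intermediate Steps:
f = -6 (f = 2*(-3) = -6)
X(A, P) = -(A**2 + 2*P)/(2*(-6 + A)) (X(A, P) = -(P + (A*A + P))/(2*(A - 6)) = -(P + (A**2 + P))/(2*(-6 + A)) = -(P + (P + A**2))/(2*(-6 + A)) = -(A**2 + 2*P)/(2*(-6 + A)))
n(u) = -3 + u
n(X(-2, 3))*(-18) = (-3 + (-1*3 - 1/2*(-2)**2)/(-6 - 2))*(-18) = (-3 + (-3 - 1/2*4)/(-8))*(-18) = (-3 - (-3 - 2)/8)*(-18) = (-3 - 1/8*(-5))*(-18) = (-3 + 5/8)*(-18) = -19/8*(-18) = 171/4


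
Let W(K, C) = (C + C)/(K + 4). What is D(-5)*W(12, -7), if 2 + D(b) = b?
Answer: 49/8 ≈ 6.1250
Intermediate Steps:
D(b) = -2 + b
W(K, C) = 2*C/(4 + K) (W(K, C) = (2*C)/(4 + K) = 2*C/(4 + K))
D(-5)*W(12, -7) = (-2 - 5)*(2*(-7)/(4 + 12)) = -14*(-7)/16 = -7*(-7/8) = 49/8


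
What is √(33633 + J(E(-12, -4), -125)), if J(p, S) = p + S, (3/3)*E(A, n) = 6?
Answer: √33514 ≈ 183.07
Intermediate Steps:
E(A, n) = 6
J(p, S) = S + p
√(33633 + J(E(-12, -4), -125)) = √(33633 + (-125 + 6)) = √(33633 - 119) = √33514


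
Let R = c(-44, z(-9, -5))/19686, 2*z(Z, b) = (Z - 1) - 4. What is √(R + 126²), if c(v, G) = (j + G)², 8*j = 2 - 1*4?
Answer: √98441020557462/78744 ≈ 126.00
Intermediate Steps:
j = -¼ (j = (2 - 1*4)/8 = (2 - 4)/8 = (⅛)*(-2) = -¼ ≈ -0.25000)
z(Z, b) = -5/2 + Z/2 (z(Z, b) = ((Z - 1) - 4)/2 = ((-1 + Z) - 4)/2 = (-5 + Z)/2 = -5/2 + Z/2)
c(v, G) = (-¼ + G)²
R = 841/314976 (R = ((-1 + 4*(-5/2 + (½)*(-9)))²/16)/19686 = ((-1 + 4*(-5/2 - 9/2))²/16)*(1/19686) = ((-1 + 4*(-7))²/16)*(1/19686) = ((-1 - 28)²/16)*(1/19686) = ((1/16)*(-29)²)*(1/19686) = ((1/16)*841)*(1/19686) = (841/16)*(1/19686) = 841/314976 ≈ 0.0026700)
√(R + 126²) = √(841/314976 + 126²) = √(841/314976 + 15876) = √(5000559817/314976) = √98441020557462/78744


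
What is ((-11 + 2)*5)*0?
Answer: 0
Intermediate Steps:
((-11 + 2)*5)*0 = -9*5*0 = -45*0 = 0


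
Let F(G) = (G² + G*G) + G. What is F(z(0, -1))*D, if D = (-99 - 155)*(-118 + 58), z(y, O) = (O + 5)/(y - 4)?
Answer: 15240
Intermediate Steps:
z(y, O) = (5 + O)/(-4 + y)
F(G) = G + 2*G² (F(G) = (G² + G²) + G = 2*G² + G = G + 2*G²)
D = 15240 (D = -254*(-60) = 15240)
F(z(0, -1))*D = (((5 - 1)/(-4 + 0))*(1 + 2*((5 - 1)/(-4 + 0))))*15240 = ((4/(-4))*(1 + 2*(4/(-4))))*15240 = ((-¼*4)*(1 + 2*(-¼*4)))*15240 = -(1 + 2*(-1))*15240 = -(1 - 2)*15240 = -1*(-1)*15240 = 1*15240 = 15240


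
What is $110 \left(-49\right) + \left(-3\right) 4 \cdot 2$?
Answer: $-5414$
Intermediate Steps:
$110 \left(-49\right) + \left(-3\right) 4 \cdot 2 = -5390 - 24 = -5414$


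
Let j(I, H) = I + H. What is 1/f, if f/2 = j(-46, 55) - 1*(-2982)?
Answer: 1/5982 ≈ 0.00016717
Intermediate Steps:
j(I, H) = H + I
f = 5982 (f = 2*((55 - 46) - 1*(-2982)) = 2*(9 + 2982) = 2*2991 = 5982)
1/f = 1/5982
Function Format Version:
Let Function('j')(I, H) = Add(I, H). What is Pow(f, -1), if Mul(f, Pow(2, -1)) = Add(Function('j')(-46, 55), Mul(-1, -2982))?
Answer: Rational(1, 5982) ≈ 0.00016717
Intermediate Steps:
Function('j')(I, H) = Add(H, I)
f = 5982 (f = Mul(2, Add(Add(55, -46), Mul(-1, -2982))) = Mul(2, Add(9, 2982)) = Mul(2, 2991) = 5982)
Pow(f, -1) = Pow(5982, -1) = Rational(1, 5982)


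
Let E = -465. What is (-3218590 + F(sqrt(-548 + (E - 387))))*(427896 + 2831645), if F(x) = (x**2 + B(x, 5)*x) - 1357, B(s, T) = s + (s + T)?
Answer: -10509239336527 + 162977050*I*sqrt(14) ≈ -1.0509e+13 + 6.098e+8*I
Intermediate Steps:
B(s, T) = T + 2*s (B(s, T) = s + (T + s) = T + 2*s)
F(x) = -1357 + x**2 + x*(5 + 2*x) (F(x) = (x**2 + (5 + 2*x)*x) - 1357 = (x**2 + x*(5 + 2*x)) - 1357 = -1357 + x**2 + x*(5 + 2*x))
(-3218590 + F(sqrt(-548 + (E - 387))))*(427896 + 2831645) = (-3218590 + (-1357 + 3*(sqrt(-548 + (-465 - 387)))**2 + 5*sqrt(-548 + (-465 - 387))))*(427896 + 2831645) = (-3218590 + (-1357 + 3*(sqrt(-548 - 852))**2 + 5*sqrt(-548 - 852)))*3259541 = (-3218590 + (-1357 + 3*(sqrt(-1400))**2 + 5*sqrt(-1400)))*3259541 = (-3218590 + (-1357 + 3*(10*I*sqrt(14))**2 + 5*(10*I*sqrt(14))))*3259541 = (-3218590 + (-1357 + 3*(-1400) + 50*I*sqrt(14)))*3259541 = (-3218590 + (-1357 - 4200 + 50*I*sqrt(14)))*3259541 = (-3218590 + (-5557 + 50*I*sqrt(14)))*3259541 = (-3224147 + 50*I*sqrt(14))*3259541 = -10509239336527 + 162977050*I*sqrt(14)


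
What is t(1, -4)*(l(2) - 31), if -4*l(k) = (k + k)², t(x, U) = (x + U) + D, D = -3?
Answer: 210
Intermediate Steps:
t(x, U) = -3 + U + x (t(x, U) = (x + U) - 3 = (U + x) - 3 = -3 + U + x)
l(k) = -k² (l(k) = -(k + k)²/4 = -4*k²/4 = -k²)
t(1, -4)*(l(2) - 31) = (-3 - 4 + 1)*(-1*2² - 31) = -6*(-1*4 - 31) = -6*(-4 - 31) = -6*(-35) = 210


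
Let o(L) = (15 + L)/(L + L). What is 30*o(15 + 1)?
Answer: 465/16 ≈ 29.063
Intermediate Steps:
o(L) = (15 + L)/(2*L) (o(L) = (15 + L)/((2*L)) = (15 + L)*(1/(2*L)) = (15 + L)/(2*L))
30*o(15 + 1) = 30*((15 + (15 + 1))/(2*(15 + 1))) = 30*((½)*(15 + 16)/16) = 30*((½)*(1/16)*31) = 30*(31/32) = 465/16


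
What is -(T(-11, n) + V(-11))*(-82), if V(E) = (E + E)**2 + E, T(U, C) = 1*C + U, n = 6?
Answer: 38376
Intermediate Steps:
T(U, C) = C + U
V(E) = E + 4*E**2 (V(E) = (2*E)**2 + E = 4*E**2 + E = E + 4*E**2)
-(T(-11, n) + V(-11))*(-82) = -((6 - 11) - 11*(1 + 4*(-11)))*(-82) = -(-5 - 11*(1 - 44))*(-82) = -(-5 - 11*(-43))*(-82) = -(-5 + 473)*(-82) = -468*(-82) = -1*(-38376) = 38376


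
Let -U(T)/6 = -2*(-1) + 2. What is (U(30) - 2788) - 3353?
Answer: -6165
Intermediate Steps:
U(T) = -24 (U(T) = -6*(-2*(-1) + 2) = -6*(2 + 2) = -6*4 = -24)
(U(30) - 2788) - 3353 = (-24 - 2788) - 3353 = -2812 - 3353 = -6165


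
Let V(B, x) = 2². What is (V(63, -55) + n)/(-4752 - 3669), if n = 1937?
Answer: -647/2807 ≈ -0.23050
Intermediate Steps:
V(B, x) = 4
(V(63, -55) + n)/(-4752 - 3669) = (4 + 1937)/(-4752 - 3669) = 1941/(-8421) = 1941*(-1/8421) = -647/2807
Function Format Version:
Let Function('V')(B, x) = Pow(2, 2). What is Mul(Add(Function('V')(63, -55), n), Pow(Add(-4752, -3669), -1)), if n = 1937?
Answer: Rational(-647, 2807) ≈ -0.23050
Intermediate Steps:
Function('V')(B, x) = 4
Mul(Add(Function('V')(63, -55), n), Pow(Add(-4752, -3669), -1)) = Mul(Add(4, 1937), Pow(Add(-4752, -3669), -1)) = Mul(1941, Pow(-8421, -1)) = Mul(1941, Rational(-1, 8421)) = Rational(-647, 2807)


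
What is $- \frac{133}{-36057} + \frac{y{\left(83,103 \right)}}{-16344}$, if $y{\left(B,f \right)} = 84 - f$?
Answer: $\frac{136135}{28062648} \approx 0.0048511$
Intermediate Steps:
$- \frac{133}{-36057} + \frac{y{\left(83,103 \right)}}{-16344} = - \frac{133}{-36057} + \frac{84 - 103}{-16344} = \left(-133\right) \left(- \frac{1}{36057}\right) + \left(84 - 103\right) \left(- \frac{1}{16344}\right) = \frac{19}{5151} - - \frac{19}{16344} = \frac{19}{5151} + \frac{19}{16344} = \frac{136135}{28062648}$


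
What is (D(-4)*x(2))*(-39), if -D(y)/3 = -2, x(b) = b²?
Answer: -936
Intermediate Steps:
D(y) = 6 (D(y) = -3*(-2) = 6)
(D(-4)*x(2))*(-39) = (6*2²)*(-39) = (6*4)*(-39) = 24*(-39) = -936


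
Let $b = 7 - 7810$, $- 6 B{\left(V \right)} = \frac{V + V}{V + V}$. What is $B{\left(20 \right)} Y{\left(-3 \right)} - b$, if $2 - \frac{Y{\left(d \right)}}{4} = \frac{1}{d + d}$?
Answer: $\frac{70214}{9} \approx 7801.6$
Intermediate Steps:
$B{\left(V \right)} = - \frac{1}{6}$ ($B{\left(V \right)} = - \frac{\left(V + V\right) \frac{1}{V + V}}{6} = - \frac{2 V \frac{1}{2 V}}{6} = \left(- \frac{1}{6}\right) 1 = - \frac{1}{6}$)
$Y{\left(d \right)} = 8 - \frac{2}{d}$ ($Y{\left(d \right)} = 8 - \frac{4}{d + d} = 8 - \frac{4}{2 d} = 8 - 4 \frac{1}{2 d} = 8 - \frac{2}{d}$)
$b = -7803$ ($b = 7 - 7810 = -7803$)
$B{\left(20 \right)} Y{\left(-3 \right)} - b = - \frac{8 - \frac{2}{-3}}{6} - -7803 = - \frac{8 - - \frac{2}{3}}{6} + 7803 = - \frac{8 + \frac{2}{3}}{6} + 7803 = \left(- \frac{1}{6}\right) \frac{26}{3} + 7803 = - \frac{13}{9} + 7803 = \frac{70214}{9}$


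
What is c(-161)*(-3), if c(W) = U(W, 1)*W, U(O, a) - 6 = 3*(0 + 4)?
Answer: 8694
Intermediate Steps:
U(O, a) = 18 (U(O, a) = 6 + 3*(0 + 4) = 6 + 3*4 = 6 + 12 = 18)
c(W) = 18*W
c(-161)*(-3) = (18*(-161))*(-3) = -2898*(-3) = 8694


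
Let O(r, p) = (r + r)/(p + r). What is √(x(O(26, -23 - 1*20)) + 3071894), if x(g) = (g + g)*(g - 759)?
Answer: √889124686/17 ≈ 1754.0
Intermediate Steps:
O(r, p) = 2*r/(p + r) (O(r, p) = (2*r)/(p + r) = 2*r/(p + r))
x(g) = 2*g*(-759 + g) (x(g) = (2*g)*(-759 + g) = 2*g*(-759 + g))
√(x(O(26, -23 - 1*20)) + 3071894) = √(2*(2*26/((-23 - 1*20) + 26))*(-759 + 2*26/((-23 - 1*20) + 26)) + 3071894) = √(2*(2*26/((-23 - 20) + 26))*(-759 + 2*26/((-23 - 20) + 26)) + 3071894) = √(2*(2*26/(-43 + 26))*(-759 + 2*26/(-43 + 26)) + 3071894) = √(2*(2*26/(-17))*(-759 + 2*26/(-17)) + 3071894) = √(2*(2*26*(-1/17))*(-759 + 2*26*(-1/17)) + 3071894) = √(2*(-52/17)*(-759 - 52/17) + 3071894) = √(2*(-52/17)*(-12955/17) + 3071894) = √(1347320/289 + 3071894) = √(889124686/289) = √889124686/17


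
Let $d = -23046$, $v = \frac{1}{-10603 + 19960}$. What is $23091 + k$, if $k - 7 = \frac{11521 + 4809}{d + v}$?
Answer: $\frac{4980732742448}{215641421} \approx 23097.0$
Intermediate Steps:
$v = \frac{1}{9357} \approx 0.00010687$
$k = \frac{1356690137}{215641421}$ ($k = 7 + \frac{11521 + 4809}{-23046 + \frac{1}{9357}} = 7 + \frac{16330}{- \frac{215641421}{9357}} = 7 + 16330 \left(- \frac{9357}{215641421}\right) = 7 - \frac{152799810}{215641421} = \frac{1356690137}{215641421} \approx 6.2914$)
$23091 + k = 23091 + \frac{1356690137}{215641421} = \frac{4980732742448}{215641421}$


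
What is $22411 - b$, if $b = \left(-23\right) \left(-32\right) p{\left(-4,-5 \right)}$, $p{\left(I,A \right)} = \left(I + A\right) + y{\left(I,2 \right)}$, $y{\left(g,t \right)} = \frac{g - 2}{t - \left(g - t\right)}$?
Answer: $29587$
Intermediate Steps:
$y{\left(g,t \right)} = \frac{-2 + g}{- g + 2 t}$
$p{\left(I,A \right)} = A + I + \frac{2 - I}{-4 + I}$ ($p{\left(I,A \right)} = \left(I + A\right) + \frac{2 - I}{I - 4} = \left(A + I\right) + \frac{2 - I}{I - 4} = \left(A + I\right) + \frac{2 - I}{-4 + I} = A + I + \frac{2 - I}{-4 + I}$)
$b = -7176$ ($b = \left(-23\right) \left(-32\right) \frac{2 - -4 + \left(-4 - 4\right) \left(-5 - 4\right)}{-4 - 4} = 736 \frac{2 + 4 - -72}{-8} = 736 \left(- \frac{2 + 4 + 72}{8}\right) = 736 \left(\left(- \frac{1}{8}\right) 78\right) = 736 \left(- \frac{39}{4}\right) = -7176$)
$22411 - b = 22411 - -7176 = 22411 + 7176 = 29587$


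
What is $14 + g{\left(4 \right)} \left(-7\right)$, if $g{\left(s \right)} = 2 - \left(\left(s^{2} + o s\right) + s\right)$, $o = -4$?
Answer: $28$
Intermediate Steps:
$g{\left(s \right)} = 2 - s^{2} + 3 s$ ($g{\left(s \right)} = 2 - \left(\left(s^{2} - 4 s\right) + s\right) = 2 - \left(s^{2} - 3 s\right) = 2 - s^{2} + 3 s$)
$14 + g{\left(4 \right)} \left(-7\right) = 14 + \left(2 - 4^{2} + 3 \cdot 4\right) \left(-7\right) = 14 + \left(2 - 16 + 12\right) \left(-7\right) = 14 - -14 = 14 + 14 = 28$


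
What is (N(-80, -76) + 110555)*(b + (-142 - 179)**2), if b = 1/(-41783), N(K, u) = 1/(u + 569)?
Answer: 234657802748360832/20599019 ≈ 1.1392e+10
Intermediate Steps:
N(K, u) = 1/(569 + u)
b = -1/41783 ≈ -2.3933e-5
(N(-80, -76) + 110555)*(b + (-142 - 179)**2) = (1/(569 - 76) + 110555)*(-1/41783 + (-142 - 179)**2) = (1/493 + 110555)*(-1/41783 + (-321)**2) = (1/493 + 110555)*(-1/41783 + 103041) = (54503616/493)*(4305362102/41783) = 234657802748360832/20599019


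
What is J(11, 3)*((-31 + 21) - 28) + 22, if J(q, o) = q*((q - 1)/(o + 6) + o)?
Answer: -15268/9 ≈ -1696.4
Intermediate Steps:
J(q, o) = q*(o + (-1 + q)/(6 + o)) (J(q, o) = q*((-1 + q)/(6 + o) + o) = q*(o + (-1 + q)/(6 + o)))
J(11, 3)*((-31 + 21) - 28) + 22 = (11*(-1 + 11 + 3² + 6*3)/(6 + 3))*((-31 + 21) - 28) + 22 = (11*(-1 + 11 + 9 + 18)/9)*(-10 - 28) + 22 = (11*(⅑)*37)*(-38) + 22 = (407/9)*(-38) + 22 = -15466/9 + 22 = -15268/9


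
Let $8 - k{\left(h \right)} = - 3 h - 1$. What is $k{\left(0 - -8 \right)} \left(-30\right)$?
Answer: $-990$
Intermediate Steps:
$k{\left(h \right)} = 9 + 3 h$ ($k{\left(h \right)} = 8 - \left(- 3 h - 1\right) = 8 - \left(-1 - 3 h\right) = 8 + \left(1 + 3 h\right) = 9 + 3 h$)
$k{\left(0 - -8 \right)} \left(-30\right) = \left(9 + 3 \left(0 - -8\right)\right) \left(-30\right) = \left(9 + 3 \left(0 + 8\right)\right) \left(-30\right) = \left(9 + 3 \cdot 8\right) \left(-30\right) = \left(9 + 24\right) \left(-30\right) = 33 \left(-30\right) = -990$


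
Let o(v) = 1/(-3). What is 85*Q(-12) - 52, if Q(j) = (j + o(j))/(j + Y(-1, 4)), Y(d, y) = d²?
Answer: 1429/33 ≈ 43.303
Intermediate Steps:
o(v) = -⅓ (o(v) = 1*(-⅓) = -⅓)
Q(j) = (-⅓ + j)/(1 + j) (Q(j) = (j - ⅓)/(j + (-1)²) = (-⅓ + j)/(j + 1) = (-⅓ + j)/(1 + j))
85*Q(-12) - 52 = 85*((-⅓ - 12)/(1 - 12)) - 52 = 85*(-37/3/(-11)) - 52 = 85*(-1/11*(-37/3)) - 52 = 85*(37/33) - 52 = 3145/33 - 52 = 1429/33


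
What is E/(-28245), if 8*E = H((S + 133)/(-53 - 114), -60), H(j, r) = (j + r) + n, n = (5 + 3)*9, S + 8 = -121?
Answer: -50/943383 ≈ -5.3001e-5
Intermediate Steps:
S = -129 (S = -8 - 121 = -129)
n = 72 (n = 8*9 = 72)
H(j, r) = 72 + j + r (H(j, r) = (j + r) + 72 = 72 + j + r)
E = 250/167 (E = (72 + (-129 + 133)/(-53 - 114) - 60)/8 = (72 + 4/(-167) - 60)/8 = (72 + 4*(-1/167) - 60)/8 = (72 - 4/167 - 60)/8 = (⅛)*(2000/167) = 250/167 ≈ 1.4970)
E/(-28245) = (250/167)/(-28245) = (250/167)*(-1/28245) = -50/943383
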